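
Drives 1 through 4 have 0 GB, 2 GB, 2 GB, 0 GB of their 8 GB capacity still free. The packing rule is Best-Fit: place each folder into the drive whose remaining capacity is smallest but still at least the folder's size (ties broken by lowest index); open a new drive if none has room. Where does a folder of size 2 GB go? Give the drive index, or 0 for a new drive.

2

Drives with room: drive 2 (2 GB), drive 3 (2 GB).
Tightest fit is drive 2 with 2 GB free.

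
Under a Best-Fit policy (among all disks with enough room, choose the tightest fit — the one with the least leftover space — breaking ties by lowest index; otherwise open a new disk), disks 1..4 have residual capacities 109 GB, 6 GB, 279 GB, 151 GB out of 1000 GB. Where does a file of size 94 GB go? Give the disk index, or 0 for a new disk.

1

Disks with room: disk 1 (109 GB), disk 3 (279 GB), disk 4 (151 GB).
Tightest fit is disk 1 with 109 GB free.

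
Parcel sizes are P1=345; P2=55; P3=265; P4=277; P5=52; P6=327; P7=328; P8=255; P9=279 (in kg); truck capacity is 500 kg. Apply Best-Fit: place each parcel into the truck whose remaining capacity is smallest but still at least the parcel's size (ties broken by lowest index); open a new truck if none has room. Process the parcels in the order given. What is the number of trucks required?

truck 1: place P1 (345 kg), 155 kg left
truck 1: place P2 (55 kg), 100 kg left
truck 2: place P3 (265 kg), 235 kg left
truck 3: place P4 (277 kg), 223 kg left
truck 1: place P5 (52 kg), 48 kg left
truck 4: place P6 (327 kg), 173 kg left
truck 5: place P7 (328 kg), 172 kg left
truck 6: place P8 (255 kg), 245 kg left
truck 7: place P9 (279 kg), 221 kg left

7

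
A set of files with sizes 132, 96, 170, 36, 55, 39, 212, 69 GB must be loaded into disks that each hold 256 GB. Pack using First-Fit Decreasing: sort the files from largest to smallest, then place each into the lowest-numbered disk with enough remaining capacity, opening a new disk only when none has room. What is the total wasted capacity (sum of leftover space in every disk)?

215

Sorted descending: 212, 170, 132, 96, 69, 55, 39, 36.
disk 1: place 212 GB, 44 GB left
disk 2: place 170 GB, 86 GB left
disk 3: place 132 GB, 124 GB left
disk 3: place 96 GB, 28 GB left
disk 2: place 69 GB, 17 GB left
disk 4: place 55 GB, 201 GB left
disk 1: place 39 GB, 5 GB left
disk 4: place 36 GB, 165 GB left
4 disks × 256 GB = 1024 GB; used 809 GB; unused 215 GB.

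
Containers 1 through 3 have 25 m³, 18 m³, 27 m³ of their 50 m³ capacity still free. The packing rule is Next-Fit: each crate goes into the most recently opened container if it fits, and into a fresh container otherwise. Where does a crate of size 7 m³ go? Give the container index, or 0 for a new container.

3

Next-Fit only looks at container 3, which has 27 m³ free.
7 m³ fits there.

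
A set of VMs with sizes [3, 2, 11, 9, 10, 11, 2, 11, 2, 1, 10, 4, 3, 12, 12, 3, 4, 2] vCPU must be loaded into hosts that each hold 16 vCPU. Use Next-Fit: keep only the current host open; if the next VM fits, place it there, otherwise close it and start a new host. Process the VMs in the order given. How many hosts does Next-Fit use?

host 1: place 3 vCPU, 13 vCPU left
host 1: place 2 vCPU, 11 vCPU left
host 1: place 11 vCPU, 0 vCPU left
host 2: place 9 vCPU, 7 vCPU left
host 3: place 10 vCPU, 6 vCPU left
host 4: place 11 vCPU, 5 vCPU left
host 4: place 2 vCPU, 3 vCPU left
host 5: place 11 vCPU, 5 vCPU left
host 5: place 2 vCPU, 3 vCPU left
host 5: place 1 vCPU, 2 vCPU left
host 6: place 10 vCPU, 6 vCPU left
host 6: place 4 vCPU, 2 vCPU left
host 7: place 3 vCPU, 13 vCPU left
host 7: place 12 vCPU, 1 vCPU left
host 8: place 12 vCPU, 4 vCPU left
host 8: place 3 vCPU, 1 vCPU left
host 9: place 4 vCPU, 12 vCPU left
host 9: place 2 vCPU, 10 vCPU left
Final hosts: [3,2,11] [9] [10] [11,2] [11,2,1] [10,4] [3,12] [12,3] [4,2].

9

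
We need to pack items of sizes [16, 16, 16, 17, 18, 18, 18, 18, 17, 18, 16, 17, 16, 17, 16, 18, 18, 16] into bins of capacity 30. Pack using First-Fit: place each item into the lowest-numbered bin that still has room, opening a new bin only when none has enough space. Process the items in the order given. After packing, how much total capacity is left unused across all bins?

234

Put 16 in bin 1; 14 remain.
Put 16 in bin 2; 14 remain.
Put 16 in bin 3; 14 remain.
Put 17 in bin 4; 13 remain.
Put 18 in bin 5; 12 remain.
Put 18 in bin 6; 12 remain.
Put 18 in bin 7; 12 remain.
Put 18 in bin 8; 12 remain.
Put 17 in bin 9; 13 remain.
Put 18 in bin 10; 12 remain.
Put 16 in bin 11; 14 remain.
Put 17 in bin 12; 13 remain.
Put 16 in bin 13; 14 remain.
Put 17 in bin 14; 13 remain.
Put 16 in bin 15; 14 remain.
Put 18 in bin 16; 12 remain.
Put 18 in bin 17; 12 remain.
Put 16 in bin 18; 14 remain.
18 bins × 30 = 540; used 306; unused 234.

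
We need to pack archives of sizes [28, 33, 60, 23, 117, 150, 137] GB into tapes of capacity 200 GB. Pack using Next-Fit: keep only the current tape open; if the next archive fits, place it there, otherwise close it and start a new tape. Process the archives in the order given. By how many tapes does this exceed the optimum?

1

Next-Fit: [28,33,60,23] [117] [150] [137] → 4 tapes.
Total size 548 GB; any packing needs at least ⌈548/200⌉ = 3 tapes.
An optimal packing achieves that bound: [150,33] [137,60] [117,28,23] → 3 tapes.
Excess: 4 − 3 = 1.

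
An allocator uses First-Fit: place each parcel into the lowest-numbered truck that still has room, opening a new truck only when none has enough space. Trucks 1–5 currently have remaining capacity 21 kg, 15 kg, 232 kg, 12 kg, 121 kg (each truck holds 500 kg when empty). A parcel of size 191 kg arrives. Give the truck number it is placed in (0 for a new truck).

3

Trucks with room: truck 3 (232 kg).
The first with room is truck 3.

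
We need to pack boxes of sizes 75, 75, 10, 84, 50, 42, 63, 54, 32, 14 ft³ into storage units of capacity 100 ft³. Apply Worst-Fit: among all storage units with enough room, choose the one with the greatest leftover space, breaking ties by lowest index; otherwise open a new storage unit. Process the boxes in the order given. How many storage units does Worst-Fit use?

storage unit 1: place 75 ft³, 25 ft³ left
storage unit 2: place 75 ft³, 25 ft³ left
storage unit 1: place 10 ft³, 15 ft³ left
storage unit 3: place 84 ft³, 16 ft³ left
storage unit 4: place 50 ft³, 50 ft³ left
storage unit 4: place 42 ft³, 8 ft³ left
storage unit 5: place 63 ft³, 37 ft³ left
storage unit 6: place 54 ft³, 46 ft³ left
storage unit 6: place 32 ft³, 14 ft³ left
storage unit 5: place 14 ft³, 23 ft³ left

6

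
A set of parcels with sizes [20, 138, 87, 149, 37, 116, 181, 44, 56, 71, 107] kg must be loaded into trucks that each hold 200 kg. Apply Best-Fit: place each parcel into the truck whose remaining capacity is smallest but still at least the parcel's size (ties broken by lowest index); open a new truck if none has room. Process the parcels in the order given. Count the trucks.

6 trucks

truck 1: place 20 kg, 180 kg left
truck 1: place 138 kg, 42 kg left
truck 2: place 87 kg, 113 kg left
truck 3: place 149 kg, 51 kg left
truck 1: place 37 kg, 5 kg left
truck 4: place 116 kg, 84 kg left
truck 5: place 181 kg, 19 kg left
truck 3: place 44 kg, 7 kg left
truck 4: place 56 kg, 28 kg left
truck 2: place 71 kg, 42 kg left
truck 6: place 107 kg, 93 kg left
Final trucks: [20,138,37] [87,71] [149,44] [116,56] [181] [107].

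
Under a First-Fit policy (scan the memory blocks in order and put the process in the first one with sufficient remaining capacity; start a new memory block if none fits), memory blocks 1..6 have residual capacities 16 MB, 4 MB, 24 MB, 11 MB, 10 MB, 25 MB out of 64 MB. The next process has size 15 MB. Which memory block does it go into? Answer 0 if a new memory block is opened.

1

Memory blocks with room: memory block 1 (16 MB), memory block 3 (24 MB), memory block 6 (25 MB).
The first with room is memory block 1.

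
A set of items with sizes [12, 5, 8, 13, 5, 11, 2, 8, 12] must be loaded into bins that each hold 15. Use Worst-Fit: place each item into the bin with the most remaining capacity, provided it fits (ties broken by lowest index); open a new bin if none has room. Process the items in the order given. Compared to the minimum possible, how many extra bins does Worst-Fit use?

Worst-Fit: [12] [5,8] [13] [5,2,8] [11] [12] → 6 bins.
Total size 76; any packing needs at least ⌈76/15⌉ = 6 bins.
So 6 is already optimal.

0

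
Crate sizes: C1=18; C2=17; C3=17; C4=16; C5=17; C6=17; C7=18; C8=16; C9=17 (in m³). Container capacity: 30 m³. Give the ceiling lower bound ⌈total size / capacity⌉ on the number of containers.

Total size = 18 + 17 + 17 + 16 + 17 + 17 + 18 + 16 + 17 = 153 m³.
⌈153 / 30⌉ = 6.

6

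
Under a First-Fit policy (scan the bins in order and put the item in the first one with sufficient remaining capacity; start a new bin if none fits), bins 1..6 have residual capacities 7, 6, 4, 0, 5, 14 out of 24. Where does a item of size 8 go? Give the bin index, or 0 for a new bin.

Bins with room: bin 6 (14).
The first with room is bin 6.

6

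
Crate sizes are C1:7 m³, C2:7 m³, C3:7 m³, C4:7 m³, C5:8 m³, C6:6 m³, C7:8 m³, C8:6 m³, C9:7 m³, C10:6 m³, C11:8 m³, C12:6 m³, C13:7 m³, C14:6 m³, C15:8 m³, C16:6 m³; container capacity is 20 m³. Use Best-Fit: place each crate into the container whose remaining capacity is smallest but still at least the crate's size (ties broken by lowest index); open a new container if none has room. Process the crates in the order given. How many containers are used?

container 1: place C1 (7 m³), 13 m³ left
container 1: place C2 (7 m³), 6 m³ left
container 2: place C3 (7 m³), 13 m³ left
container 2: place C4 (7 m³), 6 m³ left
container 3: place C5 (8 m³), 12 m³ left
container 1: place C6 (6 m³), 0 m³ left
container 3: place C7 (8 m³), 4 m³ left
container 2: place C8 (6 m³), 0 m³ left
container 4: place C9 (7 m³), 13 m³ left
container 4: place C10 (6 m³), 7 m³ left
container 5: place C11 (8 m³), 12 m³ left
container 4: place C12 (6 m³), 1 m³ left
container 5: place C13 (7 m³), 5 m³ left
container 6: place C14 (6 m³), 14 m³ left
container 6: place C15 (8 m³), 6 m³ left
container 6: place C16 (6 m³), 0 m³ left
Final containers: [7,7,6] [7,7,6] [8,8] [7,6,6] [8,7] [6,8,6].

6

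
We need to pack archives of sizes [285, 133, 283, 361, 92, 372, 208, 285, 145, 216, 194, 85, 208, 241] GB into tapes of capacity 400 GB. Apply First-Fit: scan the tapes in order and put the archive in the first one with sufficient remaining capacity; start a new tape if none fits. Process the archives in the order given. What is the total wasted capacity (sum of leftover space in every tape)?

tape 1: place 285 GB, 115 GB left
tape 2: place 133 GB, 267 GB left
tape 3: place 283 GB, 117 GB left
tape 4: place 361 GB, 39 GB left
tape 1: place 92 GB, 23 GB left
tape 5: place 372 GB, 28 GB left
tape 2: place 208 GB, 59 GB left
tape 6: place 285 GB, 115 GB left
tape 7: place 145 GB, 255 GB left
tape 7: place 216 GB, 39 GB left
tape 8: place 194 GB, 206 GB left
tape 3: place 85 GB, 32 GB left
tape 9: place 208 GB, 192 GB left
tape 10: place 241 GB, 159 GB left
10 tapes × 400 GB = 4000 GB; used 3108 GB; unused 892 GB.

892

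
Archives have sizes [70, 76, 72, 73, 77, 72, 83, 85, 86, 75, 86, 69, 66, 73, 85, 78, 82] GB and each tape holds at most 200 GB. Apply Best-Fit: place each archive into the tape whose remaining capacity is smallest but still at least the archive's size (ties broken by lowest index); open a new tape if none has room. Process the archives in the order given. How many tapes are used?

70 GB → tape 1 (remaining 130 GB)
76 GB → tape 1 (remaining 54 GB)
72 GB → tape 2 (remaining 128 GB)
73 GB → tape 2 (remaining 55 GB)
77 GB → tape 3 (remaining 123 GB)
72 GB → tape 3 (remaining 51 GB)
83 GB → tape 4 (remaining 117 GB)
85 GB → tape 4 (remaining 32 GB)
86 GB → tape 5 (remaining 114 GB)
75 GB → tape 5 (remaining 39 GB)
86 GB → tape 6 (remaining 114 GB)
69 GB → tape 6 (remaining 45 GB)
66 GB → tape 7 (remaining 134 GB)
73 GB → tape 7 (remaining 61 GB)
85 GB → tape 8 (remaining 115 GB)
78 GB → tape 8 (remaining 37 GB)
82 GB → tape 9 (remaining 118 GB)

9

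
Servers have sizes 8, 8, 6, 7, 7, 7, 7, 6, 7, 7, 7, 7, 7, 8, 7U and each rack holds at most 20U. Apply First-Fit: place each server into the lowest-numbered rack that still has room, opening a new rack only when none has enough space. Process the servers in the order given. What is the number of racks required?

8U → rack 1 (remaining 12U)
8U → rack 1 (remaining 4U)
6U → rack 2 (remaining 14U)
7U → rack 2 (remaining 7U)
7U → rack 2 (remaining 0U)
7U → rack 3 (remaining 13U)
7U → rack 3 (remaining 6U)
6U → rack 3 (remaining 0U)
7U → rack 4 (remaining 13U)
7U → rack 4 (remaining 6U)
7U → rack 5 (remaining 13U)
7U → rack 5 (remaining 6U)
7U → rack 6 (remaining 13U)
8U → rack 6 (remaining 5U)
7U → rack 7 (remaining 13U)
Final racks: [8,8] [6,7,7] [7,7,6] [7,7] [7,7] [7,8] [7].

7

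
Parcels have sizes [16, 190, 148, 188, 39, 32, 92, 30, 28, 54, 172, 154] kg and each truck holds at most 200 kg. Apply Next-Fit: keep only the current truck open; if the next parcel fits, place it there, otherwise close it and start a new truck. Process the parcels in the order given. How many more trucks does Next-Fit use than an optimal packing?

Next-Fit: [16] [190] [148] [188] [39,32,92,30] [28,54] [172] [154] → 8 trucks.
Total size 1143 kg; any packing needs at least ⌈1143/200⌉ = 6 trucks.
An optimal packing achieves that bound: [190] [188] [172,28] [154,39] [148,32,16] [92,54,30] → 6 trucks.
Excess: 8 − 6 = 2.

2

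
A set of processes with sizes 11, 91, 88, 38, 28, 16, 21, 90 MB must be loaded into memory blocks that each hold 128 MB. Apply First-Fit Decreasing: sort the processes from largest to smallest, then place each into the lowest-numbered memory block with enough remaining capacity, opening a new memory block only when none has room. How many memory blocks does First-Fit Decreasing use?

4

Sorted descending: 91, 90, 88, 38, 28, 21, 16, 11.
Put 91 MB in memory block 1; 37 MB remain.
Put 90 MB in memory block 2; 38 MB remain.
Put 88 MB in memory block 3; 40 MB remain.
Put 38 MB in memory block 2; 0 MB remain.
Put 28 MB in memory block 1; 9 MB remain.
Put 21 MB in memory block 3; 19 MB remain.
Put 16 MB in memory block 3; 3 MB remain.
Put 11 MB in memory block 4; 117 MB remain.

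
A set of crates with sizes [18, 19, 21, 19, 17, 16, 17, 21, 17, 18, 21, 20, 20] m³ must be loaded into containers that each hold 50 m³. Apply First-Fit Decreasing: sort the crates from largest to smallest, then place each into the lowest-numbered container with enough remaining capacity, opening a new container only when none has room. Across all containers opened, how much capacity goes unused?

Sorted descending: 21, 21, 21, 20, 20, 19, 19, 18, 18, 17, 17, 17, 16.
21 m³ → container 1 (remaining 29 m³)
21 m³ → container 1 (remaining 8 m³)
21 m³ → container 2 (remaining 29 m³)
20 m³ → container 2 (remaining 9 m³)
20 m³ → container 3 (remaining 30 m³)
19 m³ → container 3 (remaining 11 m³)
19 m³ → container 4 (remaining 31 m³)
18 m³ → container 4 (remaining 13 m³)
18 m³ → container 5 (remaining 32 m³)
17 m³ → container 5 (remaining 15 m³)
17 m³ → container 6 (remaining 33 m³)
17 m³ → container 6 (remaining 16 m³)
16 m³ → container 6 (remaining 0 m³)
6 containers × 50 m³ = 300 m³; used 244 m³; unused 56 m³.

56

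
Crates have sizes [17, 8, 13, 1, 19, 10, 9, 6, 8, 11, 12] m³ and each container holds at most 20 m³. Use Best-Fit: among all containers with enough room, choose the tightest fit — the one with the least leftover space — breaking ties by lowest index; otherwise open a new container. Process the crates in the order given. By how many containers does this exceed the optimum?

1

Best-Fit: [17,1] [8,10] [13,6] [19] [9,8] [11] [12] → 7 containers.
Total size 114 m³; any packing needs at least ⌈114/20⌉ = 6 containers.
An optimal packing achieves that bound: [19,1] [17] [13,6] [12,8] [11,9] [10,8] → 6 containers.
Excess: 7 − 6 = 1.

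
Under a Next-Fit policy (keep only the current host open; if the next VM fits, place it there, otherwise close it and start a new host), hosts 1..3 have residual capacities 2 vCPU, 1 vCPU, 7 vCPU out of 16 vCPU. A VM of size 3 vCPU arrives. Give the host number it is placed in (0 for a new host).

3

Next-Fit only looks at host 3, which has 7 vCPU free.
3 vCPU fits there.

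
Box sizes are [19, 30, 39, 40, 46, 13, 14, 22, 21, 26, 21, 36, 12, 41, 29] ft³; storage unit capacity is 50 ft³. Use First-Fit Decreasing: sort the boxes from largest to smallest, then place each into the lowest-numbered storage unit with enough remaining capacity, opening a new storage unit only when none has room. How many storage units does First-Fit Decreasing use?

Sorted descending: 46, 41, 40, 39, 36, 30, 29, 26, 22, 21, 21, 19, 14, 13, 12.
Put 46 ft³ in storage unit 1; 4 ft³ remain.
Put 41 ft³ in storage unit 2; 9 ft³ remain.
Put 40 ft³ in storage unit 3; 10 ft³ remain.
Put 39 ft³ in storage unit 4; 11 ft³ remain.
Put 36 ft³ in storage unit 5; 14 ft³ remain.
Put 30 ft³ in storage unit 6; 20 ft³ remain.
Put 29 ft³ in storage unit 7; 21 ft³ remain.
Put 26 ft³ in storage unit 8; 24 ft³ remain.
Put 22 ft³ in storage unit 8; 2 ft³ remain.
Put 21 ft³ in storage unit 7; 0 ft³ remain.
Put 21 ft³ in storage unit 9; 29 ft³ remain.
Put 19 ft³ in storage unit 6; 1 ft³ remain.
Put 14 ft³ in storage unit 5; 0 ft³ remain.
Put 13 ft³ in storage unit 9; 16 ft³ remain.
Put 12 ft³ in storage unit 9; 4 ft³ remain.
Final storage units: [46] [41] [40] [39] [36,14] [30,19] [29,21] [26,22] [21,13,12].

9 storage units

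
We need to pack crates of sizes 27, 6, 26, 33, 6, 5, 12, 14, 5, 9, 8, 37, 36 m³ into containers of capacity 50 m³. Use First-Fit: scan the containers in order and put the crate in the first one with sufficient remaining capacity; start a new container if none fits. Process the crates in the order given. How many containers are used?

5

Put 27 m³ in container 1; 23 m³ remain.
Put 6 m³ in container 1; 17 m³ remain.
Put 26 m³ in container 2; 24 m³ remain.
Put 33 m³ in container 3; 17 m³ remain.
Put 6 m³ in container 1; 11 m³ remain.
Put 5 m³ in container 1; 6 m³ remain.
Put 12 m³ in container 2; 12 m³ remain.
Put 14 m³ in container 3; 3 m³ remain.
Put 5 m³ in container 1; 1 m³ remain.
Put 9 m³ in container 2; 3 m³ remain.
Put 8 m³ in container 4; 42 m³ remain.
Put 37 m³ in container 4; 5 m³ remain.
Put 36 m³ in container 5; 14 m³ remain.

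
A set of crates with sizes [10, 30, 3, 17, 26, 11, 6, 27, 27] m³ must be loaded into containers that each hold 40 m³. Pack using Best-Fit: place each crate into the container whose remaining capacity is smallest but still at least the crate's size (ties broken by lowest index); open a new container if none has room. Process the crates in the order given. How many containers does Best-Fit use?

5 containers

Put 10 m³ in container 1; 30 m³ remain.
Put 30 m³ in container 1; 0 m³ remain.
Put 3 m³ in container 2; 37 m³ remain.
Put 17 m³ in container 2; 20 m³ remain.
Put 26 m³ in container 3; 14 m³ remain.
Put 11 m³ in container 3; 3 m³ remain.
Put 6 m³ in container 2; 14 m³ remain.
Put 27 m³ in container 4; 13 m³ remain.
Put 27 m³ in container 5; 13 m³ remain.
Final containers: [10,30] [3,17,6] [26,11] [27] [27].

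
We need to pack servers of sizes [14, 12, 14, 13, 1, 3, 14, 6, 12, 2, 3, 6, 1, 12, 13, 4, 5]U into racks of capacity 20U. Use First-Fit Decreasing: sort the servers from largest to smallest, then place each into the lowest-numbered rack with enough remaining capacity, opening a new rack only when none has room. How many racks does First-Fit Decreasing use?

8

Sorted descending: 14, 14, 14, 13, 13, 12, 12, 12, 6, 6, 5, 4, 3, 3, 2, 1, 1.
Put 14U in rack 1; 6U remain.
Put 14U in rack 2; 6U remain.
Put 14U in rack 3; 6U remain.
Put 13U in rack 4; 7U remain.
Put 13U in rack 5; 7U remain.
Put 12U in rack 6; 8U remain.
Put 12U in rack 7; 8U remain.
Put 12U in rack 8; 8U remain.
Put 6U in rack 1; 0U remain.
Put 6U in rack 2; 0U remain.
Put 5U in rack 3; 1U remain.
Put 4U in rack 4; 3U remain.
Put 3U in rack 4; 0U remain.
Put 3U in rack 5; 4U remain.
Put 2U in rack 5; 2U remain.
Put 1U in rack 3; 0U remain.
Put 1U in rack 5; 1U remain.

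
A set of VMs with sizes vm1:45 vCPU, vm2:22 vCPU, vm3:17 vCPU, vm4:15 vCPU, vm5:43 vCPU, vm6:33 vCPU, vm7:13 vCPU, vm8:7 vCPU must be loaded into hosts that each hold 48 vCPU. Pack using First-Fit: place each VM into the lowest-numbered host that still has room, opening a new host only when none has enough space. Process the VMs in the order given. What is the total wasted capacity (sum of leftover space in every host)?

Put vm1 (45 vCPU) in host 1; 3 vCPU remain.
Put vm2 (22 vCPU) in host 2; 26 vCPU remain.
Put vm3 (17 vCPU) in host 2; 9 vCPU remain.
Put vm4 (15 vCPU) in host 3; 33 vCPU remain.
Put vm5 (43 vCPU) in host 4; 5 vCPU remain.
Put vm6 (33 vCPU) in host 3; 0 vCPU remain.
Put vm7 (13 vCPU) in host 5; 35 vCPU remain.
Put vm8 (7 vCPU) in host 2; 2 vCPU remain.
5 hosts × 48 vCPU = 240 vCPU; used 195 vCPU; unused 45 vCPU.

45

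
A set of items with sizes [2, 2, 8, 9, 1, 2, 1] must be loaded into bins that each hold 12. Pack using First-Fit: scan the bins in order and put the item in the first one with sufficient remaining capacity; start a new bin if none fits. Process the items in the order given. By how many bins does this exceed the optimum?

First-Fit: [2,2,8] [9,1,2] [1] → 3 bins.
Total size 25; any packing needs at least ⌈25/12⌉ = 3 bins.
So 3 is already optimal.

0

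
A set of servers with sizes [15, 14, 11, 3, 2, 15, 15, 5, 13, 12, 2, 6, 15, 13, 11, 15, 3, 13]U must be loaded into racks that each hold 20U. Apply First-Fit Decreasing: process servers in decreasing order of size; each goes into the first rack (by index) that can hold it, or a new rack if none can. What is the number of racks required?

12 racks

Sorted descending: 15, 15, 15, 15, 15, 14, 13, 13, 13, 12, 11, 11, 6, 5, 3, 3, 2, 2.
Put 15U in rack 1; 5U remain.
Put 15U in rack 2; 5U remain.
Put 15U in rack 3; 5U remain.
Put 15U in rack 4; 5U remain.
Put 15U in rack 5; 5U remain.
Put 14U in rack 6; 6U remain.
Put 13U in rack 7; 7U remain.
Put 13U in rack 8; 7U remain.
Put 13U in rack 9; 7U remain.
Put 12U in rack 10; 8U remain.
Put 11U in rack 11; 9U remain.
Put 11U in rack 12; 9U remain.
Put 6U in rack 6; 0U remain.
Put 5U in rack 1; 0U remain.
Put 3U in rack 2; 2U remain.
Put 3U in rack 3; 2U remain.
Put 2U in rack 2; 0U remain.
Put 2U in rack 3; 0U remain.
Final racks: [15,5] [15,3,2] [15,3,2] [15] [15] [14,6] [13] [13] [13] [12] [11] [11].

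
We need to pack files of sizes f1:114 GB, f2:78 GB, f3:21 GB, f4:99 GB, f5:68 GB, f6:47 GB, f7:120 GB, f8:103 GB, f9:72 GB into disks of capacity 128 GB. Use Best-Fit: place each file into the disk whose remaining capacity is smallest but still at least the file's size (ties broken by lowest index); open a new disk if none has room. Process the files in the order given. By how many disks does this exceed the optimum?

0

Best-Fit: [114] [78,21] [99] [68,47] [120] [103] [72] → 7 disks.
7 files exceed 64 GB (half the capacity), and no two of those can share a disk, so at least 7 disks are needed.
So 7 is already optimal.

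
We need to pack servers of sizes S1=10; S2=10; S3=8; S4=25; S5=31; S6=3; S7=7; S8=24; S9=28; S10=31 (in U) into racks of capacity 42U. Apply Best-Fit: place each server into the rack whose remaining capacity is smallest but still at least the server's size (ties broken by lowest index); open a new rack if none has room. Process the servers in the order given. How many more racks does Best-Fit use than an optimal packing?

Best-Fit: [10,10,8] [25] [31,3,7] [24] [28] [31] → 6 racks.
Total size 177U; any packing needs at least ⌈177/42⌉ = 5 racks.
An optimal packing achieves that bound: [31,10] [31,10] [28,8,3] [25,7] [24] → 5 racks.
Excess: 6 − 5 = 1.

1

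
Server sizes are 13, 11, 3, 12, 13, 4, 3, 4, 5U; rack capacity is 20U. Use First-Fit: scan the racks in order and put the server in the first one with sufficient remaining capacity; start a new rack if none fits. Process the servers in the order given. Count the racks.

Put 13U in rack 1; 7U remain.
Put 11U in rack 2; 9U remain.
Put 3U in rack 1; 4U remain.
Put 12U in rack 3; 8U remain.
Put 13U in rack 4; 7U remain.
Put 4U in rack 1; 0U remain.
Put 3U in rack 2; 6U remain.
Put 4U in rack 2; 2U remain.
Put 5U in rack 3; 3U remain.
Final racks: [13,3,4] [11,3,4] [12,5] [13].

4 racks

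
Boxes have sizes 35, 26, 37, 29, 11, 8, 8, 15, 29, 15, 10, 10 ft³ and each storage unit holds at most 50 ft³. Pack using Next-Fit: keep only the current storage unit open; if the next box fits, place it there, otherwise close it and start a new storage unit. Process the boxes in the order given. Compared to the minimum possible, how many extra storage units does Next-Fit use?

Next-Fit: [35] [26] [37] [29,11,8] [8,15] [29,15] [10,10] → 7 storage units.
Total size 233 ft³; any packing needs at least ⌈233/50⌉ = 5 storage units.
An optimal packing achieves that bound: [37,11] [35,15] [29,15] [29,10,10] [26,8,8] → 5 storage units.
Excess: 7 − 5 = 2.

2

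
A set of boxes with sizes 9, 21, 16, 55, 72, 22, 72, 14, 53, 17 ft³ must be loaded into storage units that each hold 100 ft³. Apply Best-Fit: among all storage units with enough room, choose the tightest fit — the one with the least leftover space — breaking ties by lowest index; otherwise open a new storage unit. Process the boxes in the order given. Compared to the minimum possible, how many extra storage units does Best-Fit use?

0

Best-Fit: [9,21,16,53] [55,17] [72,22] [72,14] → 4 storage units.
Total size 351 ft³; any packing needs at least ⌈351/100⌉ = 4 storage units.
So 4 is already optimal.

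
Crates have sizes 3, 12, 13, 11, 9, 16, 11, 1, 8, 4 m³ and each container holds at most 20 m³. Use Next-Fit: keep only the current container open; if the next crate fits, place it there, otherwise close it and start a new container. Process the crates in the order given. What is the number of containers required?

3 m³ → container 1 (remaining 17 m³)
12 m³ → container 1 (remaining 5 m³)
13 m³ → container 2 (remaining 7 m³)
11 m³ → container 3 (remaining 9 m³)
9 m³ → container 3 (remaining 0 m³)
16 m³ → container 4 (remaining 4 m³)
11 m³ → container 5 (remaining 9 m³)
1 m³ → container 5 (remaining 8 m³)
8 m³ → container 5 (remaining 0 m³)
4 m³ → container 6 (remaining 16 m³)
Final containers: [3,12] [13] [11,9] [16] [11,1,8] [4].

6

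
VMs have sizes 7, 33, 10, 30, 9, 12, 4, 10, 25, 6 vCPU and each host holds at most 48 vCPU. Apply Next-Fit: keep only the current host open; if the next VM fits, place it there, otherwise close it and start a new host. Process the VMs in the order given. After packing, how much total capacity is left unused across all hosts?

host 1: place 7 vCPU, 41 vCPU left
host 1: place 33 vCPU, 8 vCPU left
host 2: place 10 vCPU, 38 vCPU left
host 2: place 30 vCPU, 8 vCPU left
host 3: place 9 vCPU, 39 vCPU left
host 3: place 12 vCPU, 27 vCPU left
host 3: place 4 vCPU, 23 vCPU left
host 3: place 10 vCPU, 13 vCPU left
host 4: place 25 vCPU, 23 vCPU left
host 4: place 6 vCPU, 17 vCPU left
4 hosts × 48 vCPU = 192 vCPU; used 146 vCPU; unused 46 vCPU.

46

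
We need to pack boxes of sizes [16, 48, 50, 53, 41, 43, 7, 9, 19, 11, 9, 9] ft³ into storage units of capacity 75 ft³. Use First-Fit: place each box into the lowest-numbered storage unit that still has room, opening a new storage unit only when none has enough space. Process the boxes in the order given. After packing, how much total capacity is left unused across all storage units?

Put 16 ft³ in storage unit 1; 59 ft³ remain.
Put 48 ft³ in storage unit 1; 11 ft³ remain.
Put 50 ft³ in storage unit 2; 25 ft³ remain.
Put 53 ft³ in storage unit 3; 22 ft³ remain.
Put 41 ft³ in storage unit 4; 34 ft³ remain.
Put 43 ft³ in storage unit 5; 32 ft³ remain.
Put 7 ft³ in storage unit 1; 4 ft³ remain.
Put 9 ft³ in storage unit 2; 16 ft³ remain.
Put 19 ft³ in storage unit 3; 3 ft³ remain.
Put 11 ft³ in storage unit 2; 5 ft³ remain.
Put 9 ft³ in storage unit 4; 25 ft³ remain.
Put 9 ft³ in storage unit 4; 16 ft³ remain.
5 storage units × 75 ft³ = 375 ft³; used 315 ft³; unused 60 ft³.

60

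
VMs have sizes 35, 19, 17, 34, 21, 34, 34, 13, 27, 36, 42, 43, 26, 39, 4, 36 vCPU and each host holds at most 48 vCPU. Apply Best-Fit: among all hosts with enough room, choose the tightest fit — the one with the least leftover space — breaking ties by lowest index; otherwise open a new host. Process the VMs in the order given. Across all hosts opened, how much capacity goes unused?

116

host 1: place 35 vCPU, 13 vCPU left
host 2: place 19 vCPU, 29 vCPU left
host 2: place 17 vCPU, 12 vCPU left
host 3: place 34 vCPU, 14 vCPU left
host 4: place 21 vCPU, 27 vCPU left
host 5: place 34 vCPU, 14 vCPU left
host 6: place 34 vCPU, 14 vCPU left
host 1: place 13 vCPU, 0 vCPU left
host 4: place 27 vCPU, 0 vCPU left
host 7: place 36 vCPU, 12 vCPU left
host 8: place 42 vCPU, 6 vCPU left
host 9: place 43 vCPU, 5 vCPU left
host 10: place 26 vCPU, 22 vCPU left
host 11: place 39 vCPU, 9 vCPU left
host 9: place 4 vCPU, 1 vCPU left
host 12: place 36 vCPU, 12 vCPU left
12 hosts × 48 vCPU = 576 vCPU; used 460 vCPU; unused 116 vCPU.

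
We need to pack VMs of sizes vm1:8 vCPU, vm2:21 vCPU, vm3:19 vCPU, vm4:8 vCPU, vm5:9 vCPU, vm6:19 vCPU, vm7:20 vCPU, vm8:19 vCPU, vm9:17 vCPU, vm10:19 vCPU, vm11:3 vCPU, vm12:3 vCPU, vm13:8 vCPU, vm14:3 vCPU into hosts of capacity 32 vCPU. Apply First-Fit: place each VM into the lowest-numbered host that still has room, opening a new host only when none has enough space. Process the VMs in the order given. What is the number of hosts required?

7 hosts

host 1: place vm1 (8 vCPU), 24 vCPU left
host 1: place vm2 (21 vCPU), 3 vCPU left
host 2: place vm3 (19 vCPU), 13 vCPU left
host 2: place vm4 (8 vCPU), 5 vCPU left
host 3: place vm5 (9 vCPU), 23 vCPU left
host 3: place vm6 (19 vCPU), 4 vCPU left
host 4: place vm7 (20 vCPU), 12 vCPU left
host 5: place vm8 (19 vCPU), 13 vCPU left
host 6: place vm9 (17 vCPU), 15 vCPU left
host 7: place vm10 (19 vCPU), 13 vCPU left
host 1: place vm11 (3 vCPU), 0 vCPU left
host 2: place vm12 (3 vCPU), 2 vCPU left
host 4: place vm13 (8 vCPU), 4 vCPU left
host 3: place vm14 (3 vCPU), 1 vCPU left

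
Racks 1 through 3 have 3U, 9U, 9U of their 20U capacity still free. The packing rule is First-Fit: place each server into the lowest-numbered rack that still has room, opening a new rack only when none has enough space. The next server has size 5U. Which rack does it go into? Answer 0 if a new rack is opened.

Racks with room: rack 2 (9U), rack 3 (9U).
The first with room is rack 2.

2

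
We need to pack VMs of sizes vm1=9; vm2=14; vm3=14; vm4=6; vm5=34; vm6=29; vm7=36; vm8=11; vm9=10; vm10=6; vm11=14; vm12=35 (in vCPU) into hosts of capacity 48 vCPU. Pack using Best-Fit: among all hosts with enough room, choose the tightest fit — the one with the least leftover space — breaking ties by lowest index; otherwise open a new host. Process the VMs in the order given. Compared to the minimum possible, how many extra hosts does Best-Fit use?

Best-Fit: [9,14,14,6] [34,10] [29,6] [36,11] [14] [35] → 6 hosts.
Total size 218 vCPU; any packing needs at least ⌈218/48⌉ = 5 hosts.
An optimal packing achieves that bound: [36,11] [35,10] [34,14] [29,14] [14,9,6,6] → 5 hosts.
Excess: 6 − 5 = 1.

1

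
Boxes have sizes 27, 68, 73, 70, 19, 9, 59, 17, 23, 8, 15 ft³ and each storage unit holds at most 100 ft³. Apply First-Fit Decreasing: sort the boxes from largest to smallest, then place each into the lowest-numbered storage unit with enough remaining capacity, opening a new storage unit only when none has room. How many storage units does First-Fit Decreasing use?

Sorted descending: 73, 70, 68, 59, 27, 23, 19, 17, 15, 9, 8.
Put 73 ft³ in storage unit 1; 27 ft³ remain.
Put 70 ft³ in storage unit 2; 30 ft³ remain.
Put 68 ft³ in storage unit 3; 32 ft³ remain.
Put 59 ft³ in storage unit 4; 41 ft³ remain.
Put 27 ft³ in storage unit 1; 0 ft³ remain.
Put 23 ft³ in storage unit 2; 7 ft³ remain.
Put 19 ft³ in storage unit 3; 13 ft³ remain.
Put 17 ft³ in storage unit 4; 24 ft³ remain.
Put 15 ft³ in storage unit 4; 9 ft³ remain.
Put 9 ft³ in storage unit 3; 4 ft³ remain.
Put 8 ft³ in storage unit 4; 1 ft³ remain.
Final storage units: [73,27] [70,23] [68,19,9] [59,17,15,8].

4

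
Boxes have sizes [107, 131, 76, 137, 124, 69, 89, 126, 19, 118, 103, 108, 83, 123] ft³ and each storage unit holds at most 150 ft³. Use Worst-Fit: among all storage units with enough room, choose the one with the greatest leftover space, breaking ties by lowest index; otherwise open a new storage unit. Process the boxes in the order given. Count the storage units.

12 storage units

storage unit 1: place 107 ft³, 43 ft³ left
storage unit 2: place 131 ft³, 19 ft³ left
storage unit 3: place 76 ft³, 74 ft³ left
storage unit 4: place 137 ft³, 13 ft³ left
storage unit 5: place 124 ft³, 26 ft³ left
storage unit 3: place 69 ft³, 5 ft³ left
storage unit 6: place 89 ft³, 61 ft³ left
storage unit 7: place 126 ft³, 24 ft³ left
storage unit 6: place 19 ft³, 42 ft³ left
storage unit 8: place 118 ft³, 32 ft³ left
storage unit 9: place 103 ft³, 47 ft³ left
storage unit 10: place 108 ft³, 42 ft³ left
storage unit 11: place 83 ft³, 67 ft³ left
storage unit 12: place 123 ft³, 27 ft³ left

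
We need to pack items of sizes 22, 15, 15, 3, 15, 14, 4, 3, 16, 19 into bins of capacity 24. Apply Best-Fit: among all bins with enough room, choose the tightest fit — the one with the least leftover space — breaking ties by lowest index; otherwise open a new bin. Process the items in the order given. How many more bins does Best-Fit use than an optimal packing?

Best-Fit: [22] [15,3,4] [15,3] [15] [14] [16] [19] → 7 bins.
7 items exceed 12 (half the capacity), and no two of those can share a bin, so at least 7 bins are needed.
So 7 is already optimal.

0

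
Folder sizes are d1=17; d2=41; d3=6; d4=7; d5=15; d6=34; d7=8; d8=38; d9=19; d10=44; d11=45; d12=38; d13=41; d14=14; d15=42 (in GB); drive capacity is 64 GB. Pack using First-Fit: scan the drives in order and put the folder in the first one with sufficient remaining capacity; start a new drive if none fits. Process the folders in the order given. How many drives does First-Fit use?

Put d1 (17 GB) in drive 1; 47 GB remain.
Put d2 (41 GB) in drive 1; 6 GB remain.
Put d3 (6 GB) in drive 1; 0 GB remain.
Put d4 (7 GB) in drive 2; 57 GB remain.
Put d5 (15 GB) in drive 2; 42 GB remain.
Put d6 (34 GB) in drive 2; 8 GB remain.
Put d7 (8 GB) in drive 2; 0 GB remain.
Put d8 (38 GB) in drive 3; 26 GB remain.
Put d9 (19 GB) in drive 3; 7 GB remain.
Put d10 (44 GB) in drive 4; 20 GB remain.
Put d11 (45 GB) in drive 5; 19 GB remain.
Put d12 (38 GB) in drive 6; 26 GB remain.
Put d13 (41 GB) in drive 7; 23 GB remain.
Put d14 (14 GB) in drive 4; 6 GB remain.
Put d15 (42 GB) in drive 8; 22 GB remain.

8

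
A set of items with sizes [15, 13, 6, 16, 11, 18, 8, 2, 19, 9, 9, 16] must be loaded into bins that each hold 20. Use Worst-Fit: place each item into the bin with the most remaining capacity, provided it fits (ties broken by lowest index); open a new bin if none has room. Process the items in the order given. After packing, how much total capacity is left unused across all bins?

18

Put 15 in bin 1; 5 remain.
Put 13 in bin 2; 7 remain.
Put 6 in bin 2; 1 remain.
Put 16 in bin 3; 4 remain.
Put 11 in bin 4; 9 remain.
Put 18 in bin 5; 2 remain.
Put 8 in bin 4; 1 remain.
Put 2 in bin 1; 3 remain.
Put 19 in bin 6; 1 remain.
Put 9 in bin 7; 11 remain.
Put 9 in bin 7; 2 remain.
Put 16 in bin 8; 4 remain.
8 bins × 20 = 160; used 142; unused 18.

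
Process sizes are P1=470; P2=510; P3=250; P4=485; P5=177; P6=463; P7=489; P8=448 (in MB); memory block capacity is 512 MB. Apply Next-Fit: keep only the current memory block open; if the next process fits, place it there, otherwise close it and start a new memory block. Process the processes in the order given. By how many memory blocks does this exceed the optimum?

Next-Fit: [470] [510] [250] [485] [177] [463] [489] [448] → 8 memory blocks.
Total size 3292 MB; any packing needs at least ⌈3292/512⌉ = 7 memory blocks.
An optimal packing achieves that bound: [510] [489] [485] [470] [463] [448] [250,177] → 7 memory blocks.
Excess: 8 − 7 = 1.

1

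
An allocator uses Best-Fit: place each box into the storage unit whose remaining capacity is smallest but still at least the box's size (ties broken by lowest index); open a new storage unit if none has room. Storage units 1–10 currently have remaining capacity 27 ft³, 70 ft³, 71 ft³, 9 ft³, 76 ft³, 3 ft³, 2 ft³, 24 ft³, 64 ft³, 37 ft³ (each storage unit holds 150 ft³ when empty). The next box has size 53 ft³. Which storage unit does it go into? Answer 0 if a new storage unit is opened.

9

Storage units with room: storage unit 2 (70 ft³), storage unit 3 (71 ft³), storage unit 5 (76 ft³), storage unit 9 (64 ft³).
Tightest fit is storage unit 9 with 64 ft³ free.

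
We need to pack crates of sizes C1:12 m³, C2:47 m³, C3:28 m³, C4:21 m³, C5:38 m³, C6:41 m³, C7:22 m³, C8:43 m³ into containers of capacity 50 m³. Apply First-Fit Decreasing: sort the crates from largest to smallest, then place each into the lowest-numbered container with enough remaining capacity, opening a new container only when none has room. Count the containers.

6

Sorted descending: 47, 43, 41, 38, 28, 22, 21, 12.
container 1: place 47 m³, 3 m³ left
container 2: place 43 m³, 7 m³ left
container 3: place 41 m³, 9 m³ left
container 4: place 38 m³, 12 m³ left
container 5: place 28 m³, 22 m³ left
container 5: place 22 m³, 0 m³ left
container 6: place 21 m³, 29 m³ left
container 4: place 12 m³, 0 m³ left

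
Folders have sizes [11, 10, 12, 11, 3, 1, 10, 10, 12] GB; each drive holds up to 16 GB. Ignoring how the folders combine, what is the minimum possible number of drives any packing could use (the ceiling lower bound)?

5

Total size = 11 + 10 + 12 + 11 + 3 + 1 + 10 + 10 + 12 = 80 GB.
⌈80 / 16⌉ = 5.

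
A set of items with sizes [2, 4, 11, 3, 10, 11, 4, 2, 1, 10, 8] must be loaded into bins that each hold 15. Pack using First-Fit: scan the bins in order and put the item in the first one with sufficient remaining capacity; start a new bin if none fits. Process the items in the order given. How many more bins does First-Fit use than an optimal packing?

1

First-Fit: [2,4,3,4,2] [11,1] [10] [11] [10] [8] → 6 bins.
Total size 66; any packing needs at least ⌈66/15⌉ = 5 bins.
An optimal packing achieves that bound: [11,4] [11,4] [10,3,2] [10,2,1] [8] → 5 bins.
Excess: 6 − 5 = 1.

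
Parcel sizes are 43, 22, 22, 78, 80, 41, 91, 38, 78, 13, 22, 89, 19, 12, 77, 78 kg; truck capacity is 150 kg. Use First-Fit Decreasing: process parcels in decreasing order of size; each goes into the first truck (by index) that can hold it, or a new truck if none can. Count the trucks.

7

Sorted descending: 91, 89, 80, 78, 78, 78, 77, 43, 41, 38, 22, 22, 22, 19, 13, 12.
91 kg → truck 1 (remaining 59 kg)
89 kg → truck 2 (remaining 61 kg)
80 kg → truck 3 (remaining 70 kg)
78 kg → truck 4 (remaining 72 kg)
78 kg → truck 5 (remaining 72 kg)
78 kg → truck 6 (remaining 72 kg)
77 kg → truck 7 (remaining 73 kg)
43 kg → truck 1 (remaining 16 kg)
41 kg → truck 2 (remaining 20 kg)
38 kg → truck 3 (remaining 32 kg)
22 kg → truck 3 (remaining 10 kg)
22 kg → truck 4 (remaining 50 kg)
22 kg → truck 4 (remaining 28 kg)
19 kg → truck 2 (remaining 1 kg)
13 kg → truck 1 (remaining 3 kg)
12 kg → truck 4 (remaining 16 kg)
Final trucks: [91,43,13] [89,41,19] [80,38,22] [78,22,22,12] [78] [78] [77].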